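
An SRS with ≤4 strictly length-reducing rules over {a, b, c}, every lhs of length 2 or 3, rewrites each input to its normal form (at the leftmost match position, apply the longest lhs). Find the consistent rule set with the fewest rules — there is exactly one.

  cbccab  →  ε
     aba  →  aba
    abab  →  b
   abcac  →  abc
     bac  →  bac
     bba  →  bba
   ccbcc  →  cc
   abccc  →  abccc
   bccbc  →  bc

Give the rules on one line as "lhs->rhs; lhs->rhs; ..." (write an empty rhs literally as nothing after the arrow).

  | cbccab => accab => acb => aa => ε
  | aba
  | abab => aab => b
  | abcac => abc

aa->; bab->ab; ca->; cb->a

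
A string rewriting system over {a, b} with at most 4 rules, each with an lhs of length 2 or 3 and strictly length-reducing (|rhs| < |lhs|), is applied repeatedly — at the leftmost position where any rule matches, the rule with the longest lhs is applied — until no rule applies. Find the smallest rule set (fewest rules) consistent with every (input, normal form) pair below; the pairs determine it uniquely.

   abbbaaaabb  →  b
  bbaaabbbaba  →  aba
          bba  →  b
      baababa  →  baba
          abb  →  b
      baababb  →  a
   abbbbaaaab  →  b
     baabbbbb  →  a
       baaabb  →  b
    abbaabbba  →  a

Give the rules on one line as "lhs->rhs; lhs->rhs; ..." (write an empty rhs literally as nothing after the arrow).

aa->b; aab->; bb->a; bbb->

  | abbbaaaabb => aaaaabb => baaabb => bbabb => aabb => b
  | bbaaabbbaba => aaaabbbaba => baabbbaba => bbbaba => aba
  | bba => aa => b
  | baababa => baba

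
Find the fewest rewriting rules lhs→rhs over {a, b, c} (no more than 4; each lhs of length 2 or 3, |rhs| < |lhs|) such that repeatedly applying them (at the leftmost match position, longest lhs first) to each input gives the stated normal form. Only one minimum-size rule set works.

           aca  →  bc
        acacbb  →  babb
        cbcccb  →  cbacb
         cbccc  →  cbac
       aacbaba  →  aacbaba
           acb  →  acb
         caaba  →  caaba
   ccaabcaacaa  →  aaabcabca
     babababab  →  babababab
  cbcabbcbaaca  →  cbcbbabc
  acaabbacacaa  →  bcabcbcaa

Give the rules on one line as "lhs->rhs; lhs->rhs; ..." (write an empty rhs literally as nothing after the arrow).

  | aca => bc
  | acacbb => bccbb => babb
  | cbcccb => cbacb
  | cbccc => cbac

aca->bc; bbc->cb; cac->c; cc->a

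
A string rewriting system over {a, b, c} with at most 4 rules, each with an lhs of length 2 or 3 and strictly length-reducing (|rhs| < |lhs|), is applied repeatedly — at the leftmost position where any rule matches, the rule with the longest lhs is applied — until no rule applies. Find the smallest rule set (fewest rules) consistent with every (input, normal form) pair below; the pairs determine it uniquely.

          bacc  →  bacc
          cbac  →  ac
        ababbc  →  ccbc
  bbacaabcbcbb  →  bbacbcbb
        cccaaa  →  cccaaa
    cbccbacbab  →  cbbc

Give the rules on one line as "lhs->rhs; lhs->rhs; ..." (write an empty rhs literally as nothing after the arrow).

  | bacc
  | cbac => ac
  | ababbc => cabbc => ccbc
  | bbacaabcbcbb => bbacaccbcbb => bbacbcbb

ab->c; cac->; cba->a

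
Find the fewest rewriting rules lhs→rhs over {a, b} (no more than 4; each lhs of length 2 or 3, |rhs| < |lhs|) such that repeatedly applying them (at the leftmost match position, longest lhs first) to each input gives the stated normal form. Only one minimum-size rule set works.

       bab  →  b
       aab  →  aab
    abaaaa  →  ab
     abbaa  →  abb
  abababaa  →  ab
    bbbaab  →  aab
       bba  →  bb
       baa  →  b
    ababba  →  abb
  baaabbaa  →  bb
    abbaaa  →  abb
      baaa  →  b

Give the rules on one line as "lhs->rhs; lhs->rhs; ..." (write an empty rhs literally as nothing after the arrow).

  | bab => b
  | aab
  | abaaaa => abaaa => abaa => aba => ab
  | abbaa => abba => abb

ba->b; bab->b; bbb->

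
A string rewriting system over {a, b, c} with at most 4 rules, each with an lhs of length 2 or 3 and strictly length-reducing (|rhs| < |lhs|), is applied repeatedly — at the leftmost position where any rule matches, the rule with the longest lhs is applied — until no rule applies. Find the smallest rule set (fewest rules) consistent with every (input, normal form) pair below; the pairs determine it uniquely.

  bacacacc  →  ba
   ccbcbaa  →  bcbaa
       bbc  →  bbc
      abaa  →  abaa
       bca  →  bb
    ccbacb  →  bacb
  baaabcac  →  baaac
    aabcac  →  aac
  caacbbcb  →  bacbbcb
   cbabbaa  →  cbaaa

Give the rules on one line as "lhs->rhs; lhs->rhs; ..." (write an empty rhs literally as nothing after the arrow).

  | bacacacc => babcacc => babbcc => bacc => ba
  | ccbcbaa => bcbaa
  | bbc
  | abaa

abb->a; ca->b; cc->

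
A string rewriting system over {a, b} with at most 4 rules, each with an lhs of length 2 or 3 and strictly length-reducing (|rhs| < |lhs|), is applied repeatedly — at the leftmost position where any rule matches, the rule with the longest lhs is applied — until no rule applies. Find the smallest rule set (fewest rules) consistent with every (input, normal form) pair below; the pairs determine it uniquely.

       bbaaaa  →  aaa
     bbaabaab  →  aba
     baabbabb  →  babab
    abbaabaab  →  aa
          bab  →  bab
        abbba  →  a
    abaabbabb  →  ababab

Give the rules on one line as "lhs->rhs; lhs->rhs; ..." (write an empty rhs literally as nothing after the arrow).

  | bbaaaa => aaa
  | bbaabaab => abaab => aba
  | baabbabb => bababb => babab
  | abbaabaab => aabaab => aaab => aa

aab->a; bb->b; bba->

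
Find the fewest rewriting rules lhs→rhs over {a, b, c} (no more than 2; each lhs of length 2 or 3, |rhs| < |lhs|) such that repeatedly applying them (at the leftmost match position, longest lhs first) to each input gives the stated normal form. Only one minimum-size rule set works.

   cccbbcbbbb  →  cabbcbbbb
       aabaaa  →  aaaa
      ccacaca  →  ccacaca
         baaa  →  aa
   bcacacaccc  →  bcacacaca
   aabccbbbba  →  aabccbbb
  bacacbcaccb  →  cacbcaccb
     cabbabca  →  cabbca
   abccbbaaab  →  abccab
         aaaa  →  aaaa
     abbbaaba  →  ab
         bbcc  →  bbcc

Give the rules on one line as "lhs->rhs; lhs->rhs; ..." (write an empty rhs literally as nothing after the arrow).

ba->; ccc->ca

  | cccbbcbbbb => cabbcbbbb
  | aabaaa => aaaa
  | ccacaca
  | baaa => aa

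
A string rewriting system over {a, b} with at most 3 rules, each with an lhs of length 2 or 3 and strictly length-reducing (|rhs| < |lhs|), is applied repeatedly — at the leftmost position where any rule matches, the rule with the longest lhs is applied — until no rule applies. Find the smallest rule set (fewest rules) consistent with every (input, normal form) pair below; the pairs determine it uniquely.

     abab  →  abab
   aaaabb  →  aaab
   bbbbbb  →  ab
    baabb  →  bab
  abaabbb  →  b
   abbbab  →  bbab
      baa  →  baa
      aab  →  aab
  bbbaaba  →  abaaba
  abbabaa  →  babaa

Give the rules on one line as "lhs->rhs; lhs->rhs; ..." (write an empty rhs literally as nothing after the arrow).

  | abab
  | aaaabb => aaab
  | bbbbbb => abbbb => bbb => ab
  | baabb => bab

abb->b; bbb->ab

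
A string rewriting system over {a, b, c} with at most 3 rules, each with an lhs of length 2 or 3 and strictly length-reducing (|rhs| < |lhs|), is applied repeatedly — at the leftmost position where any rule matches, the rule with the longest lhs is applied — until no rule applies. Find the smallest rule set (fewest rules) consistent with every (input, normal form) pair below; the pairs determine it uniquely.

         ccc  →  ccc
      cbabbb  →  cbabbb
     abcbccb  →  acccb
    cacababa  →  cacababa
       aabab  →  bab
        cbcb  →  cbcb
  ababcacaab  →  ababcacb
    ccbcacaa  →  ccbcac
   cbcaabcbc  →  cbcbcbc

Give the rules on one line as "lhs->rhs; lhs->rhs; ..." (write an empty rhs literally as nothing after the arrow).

  | ccc
  | cbabbb
  | abcbccb => abcccb => acccb
  | cacababa

aa->; bcc->cc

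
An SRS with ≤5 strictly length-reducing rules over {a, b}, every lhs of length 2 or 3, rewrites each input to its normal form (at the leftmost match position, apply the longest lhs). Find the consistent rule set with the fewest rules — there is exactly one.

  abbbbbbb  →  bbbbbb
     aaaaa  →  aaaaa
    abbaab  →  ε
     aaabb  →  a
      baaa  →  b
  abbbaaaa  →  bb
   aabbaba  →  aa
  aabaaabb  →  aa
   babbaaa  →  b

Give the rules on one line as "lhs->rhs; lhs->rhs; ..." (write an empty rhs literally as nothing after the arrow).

  | abbbbbbb => bbbbbb
  | aaaaa
  | abbaab => baab => bab => ε
  | aaabb => aab => a

aab->a; abb->b; ba->b; bab->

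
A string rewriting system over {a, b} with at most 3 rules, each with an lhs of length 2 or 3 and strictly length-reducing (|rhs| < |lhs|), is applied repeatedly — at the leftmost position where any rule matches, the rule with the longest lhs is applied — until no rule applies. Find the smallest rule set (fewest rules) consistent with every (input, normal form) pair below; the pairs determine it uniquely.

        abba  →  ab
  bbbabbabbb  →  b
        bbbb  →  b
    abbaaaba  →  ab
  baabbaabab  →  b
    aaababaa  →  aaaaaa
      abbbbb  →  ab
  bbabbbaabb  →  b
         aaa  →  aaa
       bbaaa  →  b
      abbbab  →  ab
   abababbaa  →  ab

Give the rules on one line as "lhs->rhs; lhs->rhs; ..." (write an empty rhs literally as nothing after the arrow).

  | abba => aba => ab
  | bbbabbabbb => bbabbabbb => babbabbb => bbbabbb => bbabbb => babbb => bbbb => bbb => bb => b
  | bbbb => bbb => bb => b
  | abbaaaba => abaaaba => abaaba => ababa => abba => aba => ab

aab->aa; ba->b; bb->b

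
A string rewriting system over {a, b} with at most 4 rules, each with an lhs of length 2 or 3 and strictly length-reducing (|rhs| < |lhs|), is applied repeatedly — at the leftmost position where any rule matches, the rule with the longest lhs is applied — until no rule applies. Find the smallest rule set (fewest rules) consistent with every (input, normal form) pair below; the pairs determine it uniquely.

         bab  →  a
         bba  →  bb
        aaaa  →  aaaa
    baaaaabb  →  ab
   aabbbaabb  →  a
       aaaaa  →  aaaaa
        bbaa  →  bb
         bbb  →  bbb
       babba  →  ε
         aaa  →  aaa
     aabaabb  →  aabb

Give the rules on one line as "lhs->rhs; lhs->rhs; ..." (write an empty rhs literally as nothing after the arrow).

aba->; ba->b; bab->a

  | bab => a
  | bba => bb
  | aaaa
  | baaaaabb => baaaabb => baaabb => baabb => babb => ab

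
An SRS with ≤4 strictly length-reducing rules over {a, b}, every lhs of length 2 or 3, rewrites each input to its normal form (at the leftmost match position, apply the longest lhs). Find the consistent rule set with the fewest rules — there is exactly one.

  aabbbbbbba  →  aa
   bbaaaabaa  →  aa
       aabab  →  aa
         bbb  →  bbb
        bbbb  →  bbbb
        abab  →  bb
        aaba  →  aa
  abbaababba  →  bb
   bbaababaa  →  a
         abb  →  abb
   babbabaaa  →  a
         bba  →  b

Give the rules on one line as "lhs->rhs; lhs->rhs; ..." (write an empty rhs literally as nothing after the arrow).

  | aabbbbbbba => aabbbbbba => aabbbbba => aabbbba => aabbba => aabba => aaba => aaa => aa
  | bbaaaabaa => baaabaa => aabaa => aaaa => aaa => aa
  | aabab => aaab => aab => aa
  | bbb

aaa->aa; aab->aa; aba->b; ba->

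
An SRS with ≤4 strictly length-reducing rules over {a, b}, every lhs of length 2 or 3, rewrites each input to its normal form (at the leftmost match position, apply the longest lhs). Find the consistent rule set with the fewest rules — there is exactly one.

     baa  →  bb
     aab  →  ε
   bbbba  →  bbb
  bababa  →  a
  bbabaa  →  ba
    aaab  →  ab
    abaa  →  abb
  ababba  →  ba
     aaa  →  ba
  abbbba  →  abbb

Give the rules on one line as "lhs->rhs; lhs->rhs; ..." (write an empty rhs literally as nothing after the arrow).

aa->b; aab->; bab->ab; bba->b

  | baa => bb
  | aab => ε
  | bbbba => bbb
  | bababa => ababa => aaba => a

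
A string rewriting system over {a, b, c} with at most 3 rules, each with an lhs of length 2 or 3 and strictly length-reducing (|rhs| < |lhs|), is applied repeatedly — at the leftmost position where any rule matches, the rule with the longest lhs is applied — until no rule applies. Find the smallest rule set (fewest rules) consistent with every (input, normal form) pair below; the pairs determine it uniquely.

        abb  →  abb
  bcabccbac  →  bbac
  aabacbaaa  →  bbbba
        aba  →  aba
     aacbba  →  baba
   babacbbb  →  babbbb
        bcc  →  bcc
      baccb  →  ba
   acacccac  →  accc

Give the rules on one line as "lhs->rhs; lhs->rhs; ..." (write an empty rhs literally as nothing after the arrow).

  | abb
  | bcabccbac => bbccbac => bbcaac => bbac
  | aabacbaaa => bbacbaaa => bbaaaaa => bbbaaa => bbbba
  | aba

aa->b; ca->; cb->a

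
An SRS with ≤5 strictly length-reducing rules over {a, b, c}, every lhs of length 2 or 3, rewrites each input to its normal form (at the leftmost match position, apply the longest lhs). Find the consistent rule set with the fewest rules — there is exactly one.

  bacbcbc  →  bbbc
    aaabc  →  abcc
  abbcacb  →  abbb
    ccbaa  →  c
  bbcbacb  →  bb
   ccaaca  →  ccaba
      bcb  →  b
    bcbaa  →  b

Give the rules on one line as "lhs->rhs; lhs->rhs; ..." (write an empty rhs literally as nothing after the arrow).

  | bacbcbc => bbbcbc => bbbc
  | aaabc => abcc
  | abbcacb => abbcbb => abbb
  | ccbaa => ccba => ccb => c

aab->bc; ac->b; cb->; cba->cb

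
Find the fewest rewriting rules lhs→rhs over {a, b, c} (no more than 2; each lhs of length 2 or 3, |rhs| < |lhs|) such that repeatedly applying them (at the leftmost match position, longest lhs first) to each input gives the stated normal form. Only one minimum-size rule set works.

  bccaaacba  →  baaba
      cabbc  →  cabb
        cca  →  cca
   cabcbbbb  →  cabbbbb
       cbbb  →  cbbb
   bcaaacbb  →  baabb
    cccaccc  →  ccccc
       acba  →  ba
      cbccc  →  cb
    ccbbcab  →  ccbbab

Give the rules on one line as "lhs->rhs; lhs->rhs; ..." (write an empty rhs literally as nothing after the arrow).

ac->; bc->b

  | bccaaacba => bcaaacba => baaacba => baaba
  | cabbc => cabb
  | cca
  | cabcbbbb => cabbbbb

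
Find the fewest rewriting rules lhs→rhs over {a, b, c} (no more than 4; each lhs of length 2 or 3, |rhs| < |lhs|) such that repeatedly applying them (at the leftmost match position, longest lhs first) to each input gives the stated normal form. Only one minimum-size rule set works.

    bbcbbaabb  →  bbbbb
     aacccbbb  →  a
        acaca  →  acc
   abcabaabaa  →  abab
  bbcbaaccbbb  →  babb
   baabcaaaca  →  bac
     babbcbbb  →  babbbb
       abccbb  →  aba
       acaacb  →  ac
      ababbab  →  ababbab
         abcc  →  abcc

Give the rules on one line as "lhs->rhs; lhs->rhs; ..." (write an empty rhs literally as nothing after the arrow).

aa->; bbc->b; ca->c; cb->a

  | bbcbbaabb => bbbaabb => bbbbb
  | aacccbbb => cccbbb => ccabb => ccbb => cab => cb => a
  | acaca => acca => acc
  | abcabaabaa => abcbaabaa => abaaabaa => ababaa => abab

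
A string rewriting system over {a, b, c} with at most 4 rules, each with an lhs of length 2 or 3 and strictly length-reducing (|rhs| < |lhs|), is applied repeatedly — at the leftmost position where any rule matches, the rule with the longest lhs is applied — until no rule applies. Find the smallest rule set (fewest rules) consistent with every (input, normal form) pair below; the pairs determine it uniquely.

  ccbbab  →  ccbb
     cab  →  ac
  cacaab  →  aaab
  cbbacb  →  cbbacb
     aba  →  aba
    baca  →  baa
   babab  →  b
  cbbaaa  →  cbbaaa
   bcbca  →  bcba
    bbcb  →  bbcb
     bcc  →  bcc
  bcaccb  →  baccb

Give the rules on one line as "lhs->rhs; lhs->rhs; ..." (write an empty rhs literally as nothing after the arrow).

  | ccbbab => ccbb
  | cab => ac
  | cacaab => acaab => aaab
  | cbbacb

bab->b; ca->a; cab->ac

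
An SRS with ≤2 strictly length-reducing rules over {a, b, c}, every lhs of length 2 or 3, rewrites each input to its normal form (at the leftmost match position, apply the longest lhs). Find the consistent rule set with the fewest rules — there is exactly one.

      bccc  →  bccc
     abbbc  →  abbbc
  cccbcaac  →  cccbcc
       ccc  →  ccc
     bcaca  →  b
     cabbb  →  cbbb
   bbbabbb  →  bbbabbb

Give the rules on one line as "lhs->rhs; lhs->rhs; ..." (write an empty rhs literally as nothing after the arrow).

  | bccc
  | abbbc
  | cccbcaac => cccbcac => cccbcc
  | ccc

ca->c; cca->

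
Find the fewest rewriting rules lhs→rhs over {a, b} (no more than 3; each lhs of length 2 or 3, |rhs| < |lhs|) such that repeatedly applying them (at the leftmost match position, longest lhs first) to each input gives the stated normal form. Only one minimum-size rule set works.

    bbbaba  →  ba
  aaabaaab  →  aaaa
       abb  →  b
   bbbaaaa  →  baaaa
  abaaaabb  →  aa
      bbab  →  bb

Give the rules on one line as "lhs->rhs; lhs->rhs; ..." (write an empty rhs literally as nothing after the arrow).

ab->; bbb->b

  | bbbaba => baba => ba
  | aaabaaab => aaaaab => aaaa
  | abb => b
  | bbbaaaa => baaaa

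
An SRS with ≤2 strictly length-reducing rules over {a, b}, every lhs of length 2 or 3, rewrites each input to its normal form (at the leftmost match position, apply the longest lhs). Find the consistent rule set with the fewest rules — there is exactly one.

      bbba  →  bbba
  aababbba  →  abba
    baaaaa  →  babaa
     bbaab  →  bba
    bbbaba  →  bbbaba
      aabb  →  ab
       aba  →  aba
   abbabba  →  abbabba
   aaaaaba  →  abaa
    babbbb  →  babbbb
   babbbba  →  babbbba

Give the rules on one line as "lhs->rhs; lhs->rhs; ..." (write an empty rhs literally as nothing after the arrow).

  | bbba
  | aababbba => aabbba => abba
  | baaaaa => babaa
  | bbaab => bba

aaa->ab; aab->a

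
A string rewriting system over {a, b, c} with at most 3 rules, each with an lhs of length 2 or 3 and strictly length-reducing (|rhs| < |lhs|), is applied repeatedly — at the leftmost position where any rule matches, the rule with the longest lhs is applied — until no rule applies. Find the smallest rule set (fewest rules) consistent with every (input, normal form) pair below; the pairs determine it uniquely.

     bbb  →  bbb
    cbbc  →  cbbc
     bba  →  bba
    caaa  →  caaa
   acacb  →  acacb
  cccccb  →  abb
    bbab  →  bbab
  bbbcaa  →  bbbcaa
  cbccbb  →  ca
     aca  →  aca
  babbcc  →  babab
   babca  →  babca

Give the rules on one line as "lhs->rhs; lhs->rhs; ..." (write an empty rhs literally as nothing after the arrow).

  | bbb
  | cbbc
  | bba
  | caaa

bcc->ab; cab->ca; ccc->b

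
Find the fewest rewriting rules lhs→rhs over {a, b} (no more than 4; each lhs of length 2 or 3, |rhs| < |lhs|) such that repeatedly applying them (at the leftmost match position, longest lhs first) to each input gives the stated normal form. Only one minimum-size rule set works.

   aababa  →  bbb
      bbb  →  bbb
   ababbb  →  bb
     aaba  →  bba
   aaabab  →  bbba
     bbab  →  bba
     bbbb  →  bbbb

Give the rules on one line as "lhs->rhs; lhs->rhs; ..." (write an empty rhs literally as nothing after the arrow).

aa->b; aaa->bb; ab->; bab->ba

  | aababa => bbaba => bbaa => bbb
  | bbb
  | ababbb => abbb => bb
  | aaba => bba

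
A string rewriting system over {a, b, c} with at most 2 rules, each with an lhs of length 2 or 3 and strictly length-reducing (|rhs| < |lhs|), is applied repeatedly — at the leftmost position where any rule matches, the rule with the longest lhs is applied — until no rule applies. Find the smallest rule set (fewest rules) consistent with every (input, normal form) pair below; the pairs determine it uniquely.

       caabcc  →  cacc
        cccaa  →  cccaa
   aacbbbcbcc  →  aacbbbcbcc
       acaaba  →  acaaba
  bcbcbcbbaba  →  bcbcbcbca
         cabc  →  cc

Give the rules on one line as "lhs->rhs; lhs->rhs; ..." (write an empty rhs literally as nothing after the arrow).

abc->c; bab->c

  | caabcc => cacc
  | cccaa
  | aacbbbcbcc
  | acaaba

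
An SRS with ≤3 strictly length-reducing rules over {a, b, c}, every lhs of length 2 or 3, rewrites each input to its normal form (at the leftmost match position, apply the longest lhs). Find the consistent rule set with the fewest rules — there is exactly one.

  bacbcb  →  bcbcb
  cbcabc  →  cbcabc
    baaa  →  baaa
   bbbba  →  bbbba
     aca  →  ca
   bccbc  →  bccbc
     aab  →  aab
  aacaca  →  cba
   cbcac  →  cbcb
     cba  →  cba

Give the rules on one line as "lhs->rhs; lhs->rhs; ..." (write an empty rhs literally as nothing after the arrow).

  | bacbcb => bcbcb
  | cbcabc
  | baaa
  | bbbba

ac->c; cac->cb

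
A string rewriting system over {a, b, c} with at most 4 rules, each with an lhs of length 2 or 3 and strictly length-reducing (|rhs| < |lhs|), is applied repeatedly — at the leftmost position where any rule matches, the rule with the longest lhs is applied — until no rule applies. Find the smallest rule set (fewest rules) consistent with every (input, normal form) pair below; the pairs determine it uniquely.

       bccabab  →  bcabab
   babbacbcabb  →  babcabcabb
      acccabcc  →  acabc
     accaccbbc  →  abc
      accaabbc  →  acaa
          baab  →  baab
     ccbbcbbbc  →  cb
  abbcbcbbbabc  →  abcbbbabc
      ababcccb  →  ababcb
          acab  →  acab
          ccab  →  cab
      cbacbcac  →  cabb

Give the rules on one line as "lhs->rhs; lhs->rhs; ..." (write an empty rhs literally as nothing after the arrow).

bac->ca; bbc->; cac->b; cc->c

  | bccabab => bcabab
  | babbacbcabb => babcabcabb
  | acccabcc => accabcc => acabcc => acabc
  | accaccbbc => acaccbbc => abcbbc => abc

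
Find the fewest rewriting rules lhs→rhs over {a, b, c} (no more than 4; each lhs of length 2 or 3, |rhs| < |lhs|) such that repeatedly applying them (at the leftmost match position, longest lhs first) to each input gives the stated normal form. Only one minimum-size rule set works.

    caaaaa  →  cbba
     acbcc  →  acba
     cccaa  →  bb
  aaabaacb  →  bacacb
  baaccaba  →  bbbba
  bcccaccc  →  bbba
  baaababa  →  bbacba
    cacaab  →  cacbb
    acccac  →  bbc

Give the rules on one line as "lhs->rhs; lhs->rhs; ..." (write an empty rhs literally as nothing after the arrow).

aa->b; aba->ac; cc->a; ccc->aa

  | caaaaa => cbaaa => cbba
  | acbcc => acba
  | cccaa => aaaa => baa => bb
  | aaabaacb => babaacb => bacacb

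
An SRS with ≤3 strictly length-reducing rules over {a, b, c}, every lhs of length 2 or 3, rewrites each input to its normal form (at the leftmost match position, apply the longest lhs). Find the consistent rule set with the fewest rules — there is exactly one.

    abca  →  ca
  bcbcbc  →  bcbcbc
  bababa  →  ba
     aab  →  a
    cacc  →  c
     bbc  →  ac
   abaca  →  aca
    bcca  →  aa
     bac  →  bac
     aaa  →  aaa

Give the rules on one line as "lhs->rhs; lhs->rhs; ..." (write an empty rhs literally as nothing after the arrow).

ab->; bb->a; cc->b

  | abca => ca
  | bcbcbc
  | bababa => baba => ba
  | aab => a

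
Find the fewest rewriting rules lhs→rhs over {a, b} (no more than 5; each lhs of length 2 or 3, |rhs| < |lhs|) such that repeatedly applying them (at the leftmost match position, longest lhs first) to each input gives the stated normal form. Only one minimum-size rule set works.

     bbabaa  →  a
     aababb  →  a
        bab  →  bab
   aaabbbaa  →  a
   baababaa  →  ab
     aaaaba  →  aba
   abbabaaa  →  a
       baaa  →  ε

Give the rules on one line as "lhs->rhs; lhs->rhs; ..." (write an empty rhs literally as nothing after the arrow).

aa->b; abb->; bb->a; bba->

  | bbabaa => baa => bb => a
  | aababb => bbabb => bb => a
  | bab
  | aaabbbaa => babbbaa => bbaa => a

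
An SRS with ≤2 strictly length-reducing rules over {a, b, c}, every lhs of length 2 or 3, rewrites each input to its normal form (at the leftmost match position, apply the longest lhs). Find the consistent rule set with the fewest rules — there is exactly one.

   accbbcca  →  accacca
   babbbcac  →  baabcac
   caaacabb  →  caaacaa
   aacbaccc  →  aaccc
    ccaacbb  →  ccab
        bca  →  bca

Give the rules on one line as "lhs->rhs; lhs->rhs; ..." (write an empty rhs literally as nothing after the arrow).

acb->; bb->a

  | accbbcca => accacca
  | babbbcac => baabcac
  | caaacabb => caaacaa
  | aacbaccc => aaccc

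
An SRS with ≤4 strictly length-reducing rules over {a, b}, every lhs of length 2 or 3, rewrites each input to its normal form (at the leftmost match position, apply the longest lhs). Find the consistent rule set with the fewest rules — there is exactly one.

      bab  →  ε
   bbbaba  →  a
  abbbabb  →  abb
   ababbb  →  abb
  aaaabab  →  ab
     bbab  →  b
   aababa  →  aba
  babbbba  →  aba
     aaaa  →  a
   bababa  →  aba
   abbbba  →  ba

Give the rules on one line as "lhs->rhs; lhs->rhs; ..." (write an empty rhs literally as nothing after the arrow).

  | bab => ε
  | bbbaba => ababa => aa => a
  | abbbabb => aababb => abb
  | ababbb => abb

aa->a; aab->; bab->; bbb->ab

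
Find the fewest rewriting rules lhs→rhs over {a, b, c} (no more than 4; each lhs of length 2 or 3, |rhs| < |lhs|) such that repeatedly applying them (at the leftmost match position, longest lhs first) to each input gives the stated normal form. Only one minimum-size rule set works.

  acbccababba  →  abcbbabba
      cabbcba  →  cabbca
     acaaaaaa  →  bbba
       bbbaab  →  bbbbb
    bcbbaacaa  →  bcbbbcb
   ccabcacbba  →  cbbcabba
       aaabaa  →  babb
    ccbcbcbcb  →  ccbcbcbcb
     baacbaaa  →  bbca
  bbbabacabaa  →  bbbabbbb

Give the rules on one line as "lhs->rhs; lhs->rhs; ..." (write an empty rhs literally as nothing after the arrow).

  | acbccababba => abccababba => abcbbabba
  | cabbcba => cabbca
  | acaaaaaa => aaaaaaa => baaaaa => bbaaa => bbba
  | bbbaab => bbbbb

aa->b; ac->a; cba->ca; cca->cb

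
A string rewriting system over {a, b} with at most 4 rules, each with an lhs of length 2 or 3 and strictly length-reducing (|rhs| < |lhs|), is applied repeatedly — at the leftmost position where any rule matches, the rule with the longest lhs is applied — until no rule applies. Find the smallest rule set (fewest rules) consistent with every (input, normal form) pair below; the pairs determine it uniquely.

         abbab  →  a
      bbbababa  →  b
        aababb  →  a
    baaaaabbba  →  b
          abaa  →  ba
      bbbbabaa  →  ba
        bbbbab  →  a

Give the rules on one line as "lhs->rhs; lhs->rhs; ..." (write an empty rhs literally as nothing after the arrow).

aa->b; ab->a; bb->a

  | abbab => abab => aab => bb => a
  | bbbababa => abababa => aababa => bbaba => aaba => bba => aa => b
  | aababb => bbabb => aabb => bbb => ab => a
  | baaaaabbba => bbaaabbba => aaaabbba => baabbba => bbbbba => abbba => abba => aba => aa => b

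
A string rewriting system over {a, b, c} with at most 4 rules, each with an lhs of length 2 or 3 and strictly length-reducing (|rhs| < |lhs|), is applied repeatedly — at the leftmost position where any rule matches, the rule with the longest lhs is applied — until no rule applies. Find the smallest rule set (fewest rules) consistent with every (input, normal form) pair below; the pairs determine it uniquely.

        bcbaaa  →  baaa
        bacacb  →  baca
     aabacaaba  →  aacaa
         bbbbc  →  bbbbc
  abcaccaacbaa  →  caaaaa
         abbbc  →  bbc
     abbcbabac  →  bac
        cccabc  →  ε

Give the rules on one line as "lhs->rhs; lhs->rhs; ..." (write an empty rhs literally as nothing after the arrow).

ab->; cb->; cc->

  | bcbaaa => baaa
  | bacacb => baca
  | aabacaaba => aacaaba => aacaa
  | bbbbc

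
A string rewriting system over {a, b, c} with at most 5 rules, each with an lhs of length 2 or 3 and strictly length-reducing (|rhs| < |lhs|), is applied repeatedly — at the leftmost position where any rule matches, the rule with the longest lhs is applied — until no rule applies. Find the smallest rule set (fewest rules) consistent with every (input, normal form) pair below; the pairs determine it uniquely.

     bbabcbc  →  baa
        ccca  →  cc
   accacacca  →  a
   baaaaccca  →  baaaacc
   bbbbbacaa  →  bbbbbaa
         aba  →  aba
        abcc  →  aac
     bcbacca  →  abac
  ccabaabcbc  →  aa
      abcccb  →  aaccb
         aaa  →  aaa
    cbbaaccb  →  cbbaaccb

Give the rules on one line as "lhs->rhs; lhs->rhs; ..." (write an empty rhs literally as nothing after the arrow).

aab->cb; bc->a; ca->; cac->

  | bbabcbc => bbaabc => bbcbc => babc => baa
  | ccca => cc
  | accacacca => acacca => aca => a
  | baaaaccca => baaaacc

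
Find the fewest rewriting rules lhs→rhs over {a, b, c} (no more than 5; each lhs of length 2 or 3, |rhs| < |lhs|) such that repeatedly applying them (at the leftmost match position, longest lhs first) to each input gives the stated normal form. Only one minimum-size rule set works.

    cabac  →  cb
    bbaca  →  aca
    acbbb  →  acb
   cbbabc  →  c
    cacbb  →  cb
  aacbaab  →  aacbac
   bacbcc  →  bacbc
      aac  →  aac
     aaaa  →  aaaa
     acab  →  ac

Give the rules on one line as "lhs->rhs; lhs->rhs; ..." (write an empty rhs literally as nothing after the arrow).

ab->c; bb->; cac->cb; cc->c

  | cabac => ccac => cac => cb
  | bbaca => aca
  | acbbb => acb
  | cbbabc => cabc => ccc => cc => c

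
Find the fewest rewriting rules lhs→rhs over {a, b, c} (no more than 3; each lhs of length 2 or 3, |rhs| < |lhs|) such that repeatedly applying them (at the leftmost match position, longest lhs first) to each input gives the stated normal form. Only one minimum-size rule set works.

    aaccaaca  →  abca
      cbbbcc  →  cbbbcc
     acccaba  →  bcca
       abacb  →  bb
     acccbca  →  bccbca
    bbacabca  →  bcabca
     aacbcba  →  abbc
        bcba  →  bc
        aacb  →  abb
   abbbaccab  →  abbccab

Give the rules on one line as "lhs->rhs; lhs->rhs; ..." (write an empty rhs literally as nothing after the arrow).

ac->b; ba->

  | aaccaaca => abcaaca => abcaba => abca
  | cbbbcc
  | acccaba => bccaba => bcca
  | abacb => acb => bb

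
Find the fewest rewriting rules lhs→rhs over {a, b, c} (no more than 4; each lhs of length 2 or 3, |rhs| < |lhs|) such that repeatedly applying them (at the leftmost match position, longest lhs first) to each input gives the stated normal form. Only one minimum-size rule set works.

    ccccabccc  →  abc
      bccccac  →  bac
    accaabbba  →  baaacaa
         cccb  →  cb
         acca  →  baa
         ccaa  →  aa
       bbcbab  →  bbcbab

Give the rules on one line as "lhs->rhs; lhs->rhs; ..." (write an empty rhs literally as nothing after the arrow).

  | ccccabccc => ccabccc => abccc => abc
  | bccccac => bccac => bac
  | accaabbba => baaabbba => baaacaa
  | cccb => cb

acc->ba; bbb->ca; cc->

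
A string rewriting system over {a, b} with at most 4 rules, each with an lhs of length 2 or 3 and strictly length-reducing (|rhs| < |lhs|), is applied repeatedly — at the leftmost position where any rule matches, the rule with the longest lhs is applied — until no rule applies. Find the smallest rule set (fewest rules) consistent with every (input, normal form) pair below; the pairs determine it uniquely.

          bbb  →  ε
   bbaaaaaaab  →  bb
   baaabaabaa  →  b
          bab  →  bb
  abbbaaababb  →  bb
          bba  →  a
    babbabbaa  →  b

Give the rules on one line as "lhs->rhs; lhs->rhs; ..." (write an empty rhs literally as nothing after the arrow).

aa->b; ab->b; bba->a; bbb->

  | bbb => ε
  | bbaaaaaaab => aaaaaaab => baaaaab => bbaaab => aaab => bab => bb
  | baaabaabaa => bbabaabaa => abaabaa => baabaa => bbbaa => aa => b
  | bab => bb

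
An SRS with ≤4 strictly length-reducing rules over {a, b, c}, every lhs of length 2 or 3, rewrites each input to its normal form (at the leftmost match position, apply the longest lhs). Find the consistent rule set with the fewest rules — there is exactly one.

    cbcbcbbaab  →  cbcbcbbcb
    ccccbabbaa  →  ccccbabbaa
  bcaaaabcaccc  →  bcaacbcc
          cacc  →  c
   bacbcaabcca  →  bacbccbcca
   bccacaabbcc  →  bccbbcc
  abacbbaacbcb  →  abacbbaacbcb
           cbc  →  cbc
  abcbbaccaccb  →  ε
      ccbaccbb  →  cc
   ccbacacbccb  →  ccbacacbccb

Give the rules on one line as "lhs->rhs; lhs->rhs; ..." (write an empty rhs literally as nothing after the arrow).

  | cbcbcbbaab => cbcbcbbcb
  | ccccbabbaa
  | bcaaaabcaccc => bcaacbcaccc => bcaacbcc
  | cacc => c

aab->cb; abc->; acc->; bbb->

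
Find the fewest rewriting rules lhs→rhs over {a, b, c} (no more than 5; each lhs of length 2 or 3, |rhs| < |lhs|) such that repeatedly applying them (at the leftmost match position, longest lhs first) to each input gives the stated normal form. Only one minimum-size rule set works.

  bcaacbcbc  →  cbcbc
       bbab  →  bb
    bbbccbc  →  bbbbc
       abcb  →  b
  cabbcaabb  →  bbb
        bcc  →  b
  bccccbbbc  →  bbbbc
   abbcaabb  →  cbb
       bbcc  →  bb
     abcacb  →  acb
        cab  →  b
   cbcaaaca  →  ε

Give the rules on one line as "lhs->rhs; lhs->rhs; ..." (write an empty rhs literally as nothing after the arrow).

ab->c; ba->; ca->; cc->

  | bcaacbcbc => bacbcbc => cbcbc
  | bbab => bb
  | bbbccbc => bbbbc
  | abcb => ccb => b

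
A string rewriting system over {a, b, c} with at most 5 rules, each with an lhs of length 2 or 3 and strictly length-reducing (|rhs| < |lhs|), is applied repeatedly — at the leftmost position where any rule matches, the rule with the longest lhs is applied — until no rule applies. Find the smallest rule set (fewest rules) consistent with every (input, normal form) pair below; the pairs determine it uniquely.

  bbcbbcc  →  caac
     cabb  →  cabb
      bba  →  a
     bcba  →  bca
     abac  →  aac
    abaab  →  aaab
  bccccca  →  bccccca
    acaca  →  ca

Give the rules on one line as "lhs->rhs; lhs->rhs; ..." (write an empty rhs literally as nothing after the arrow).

  | bbcbbcc => cabbcc => cacac => caac
  | cabb
  | bba => ba => a
  | bcba => bca

aca->; ba->a; bbc->ca; cac->ca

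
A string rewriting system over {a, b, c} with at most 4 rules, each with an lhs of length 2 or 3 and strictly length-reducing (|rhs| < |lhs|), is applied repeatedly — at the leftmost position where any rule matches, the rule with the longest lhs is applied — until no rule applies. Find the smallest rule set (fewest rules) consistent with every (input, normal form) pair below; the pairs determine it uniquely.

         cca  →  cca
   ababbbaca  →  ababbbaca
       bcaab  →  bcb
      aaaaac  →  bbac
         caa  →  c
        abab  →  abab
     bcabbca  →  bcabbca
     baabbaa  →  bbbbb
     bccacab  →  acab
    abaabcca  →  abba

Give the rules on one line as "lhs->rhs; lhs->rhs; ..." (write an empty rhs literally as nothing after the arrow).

aa->b; bcc->; caa->c

  | cca
  | ababbbaca
  | bcaab => bcb
  | aaaaac => baaac => bbac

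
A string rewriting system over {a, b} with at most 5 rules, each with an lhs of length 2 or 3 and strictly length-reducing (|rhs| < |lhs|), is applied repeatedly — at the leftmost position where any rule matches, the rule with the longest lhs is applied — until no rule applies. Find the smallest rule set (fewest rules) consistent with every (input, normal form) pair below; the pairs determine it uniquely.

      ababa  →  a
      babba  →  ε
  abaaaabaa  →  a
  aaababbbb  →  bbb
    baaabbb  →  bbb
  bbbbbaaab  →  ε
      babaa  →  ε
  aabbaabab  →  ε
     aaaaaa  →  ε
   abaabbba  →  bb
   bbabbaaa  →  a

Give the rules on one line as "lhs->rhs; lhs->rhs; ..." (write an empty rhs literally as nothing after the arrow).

  | ababa => aba => a
  | babba => aaba => ba => ε
  | abaaaabaa => aaaabaa => aabaa => baa => a
  | aaababbbb => ababbbb => abbbb => bbb

aa->; ab->; ba->; bab->aa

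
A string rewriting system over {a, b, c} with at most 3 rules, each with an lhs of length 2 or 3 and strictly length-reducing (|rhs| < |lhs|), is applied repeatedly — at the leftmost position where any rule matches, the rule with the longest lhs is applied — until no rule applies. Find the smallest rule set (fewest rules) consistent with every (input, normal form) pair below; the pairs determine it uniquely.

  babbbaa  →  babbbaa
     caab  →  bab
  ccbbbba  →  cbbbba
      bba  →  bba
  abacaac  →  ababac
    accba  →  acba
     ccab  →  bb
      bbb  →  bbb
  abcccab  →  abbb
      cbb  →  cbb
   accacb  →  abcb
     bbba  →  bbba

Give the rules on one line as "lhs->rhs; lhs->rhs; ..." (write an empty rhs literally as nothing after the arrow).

ca->b; cc->c

  | babbbaa
  | caab => bab
  | ccbbbba => cbbbba
  | bba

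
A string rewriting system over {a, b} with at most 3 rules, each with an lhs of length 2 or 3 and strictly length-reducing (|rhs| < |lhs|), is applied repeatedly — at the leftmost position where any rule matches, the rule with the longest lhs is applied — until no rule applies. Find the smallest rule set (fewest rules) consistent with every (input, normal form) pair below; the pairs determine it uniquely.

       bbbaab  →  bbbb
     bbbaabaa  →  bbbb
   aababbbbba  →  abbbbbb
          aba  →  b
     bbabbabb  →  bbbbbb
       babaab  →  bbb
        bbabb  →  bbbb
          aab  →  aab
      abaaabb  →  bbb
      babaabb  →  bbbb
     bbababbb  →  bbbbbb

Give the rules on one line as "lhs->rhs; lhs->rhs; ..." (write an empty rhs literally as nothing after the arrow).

  | bbbaab => bbbab => bbbb
  | bbbaabaa => bbbabaa => bbbbaa => bbbba => bbbb
  | aababbbbba => abbbbbba => abbbbbb
  | aba => b

aba->b; ba->b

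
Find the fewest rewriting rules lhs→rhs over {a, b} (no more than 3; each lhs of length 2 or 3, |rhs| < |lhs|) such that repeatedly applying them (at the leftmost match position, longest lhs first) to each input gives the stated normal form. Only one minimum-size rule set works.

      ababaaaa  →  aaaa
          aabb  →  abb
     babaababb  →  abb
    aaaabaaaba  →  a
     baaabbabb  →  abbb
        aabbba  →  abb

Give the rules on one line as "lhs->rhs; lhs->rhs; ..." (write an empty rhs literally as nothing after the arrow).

  | ababaaaa => abaaaa => aaaa
  | aabb => abb
  | babaababb => baababb => ababb => abb
  | aaaabaaaba => aaabaaaba => aabaaaba => abaaaba => aaaba => aaba => aba => a

aab->ab; ba->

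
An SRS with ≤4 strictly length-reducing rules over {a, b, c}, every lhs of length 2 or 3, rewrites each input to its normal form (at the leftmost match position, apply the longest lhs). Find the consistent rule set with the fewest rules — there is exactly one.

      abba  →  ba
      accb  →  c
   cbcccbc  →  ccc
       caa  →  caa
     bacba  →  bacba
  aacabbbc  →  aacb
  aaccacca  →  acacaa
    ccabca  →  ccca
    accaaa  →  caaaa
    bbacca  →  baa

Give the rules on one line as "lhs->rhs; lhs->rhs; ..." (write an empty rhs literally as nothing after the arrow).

  | abba => ba
  | accb => cab => c
  | cbcccbc => cccbc => ccc
  | caa

ab->; acc->ca; bc->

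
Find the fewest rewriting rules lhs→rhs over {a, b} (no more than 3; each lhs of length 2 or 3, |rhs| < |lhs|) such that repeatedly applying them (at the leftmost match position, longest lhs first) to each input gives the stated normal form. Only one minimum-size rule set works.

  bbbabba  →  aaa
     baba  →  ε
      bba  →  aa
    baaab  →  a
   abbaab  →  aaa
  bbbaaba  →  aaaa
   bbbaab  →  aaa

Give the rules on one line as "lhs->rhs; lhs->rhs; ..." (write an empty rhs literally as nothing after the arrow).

ab->a; baa->; bb->a

  | bbbabba => ababba => aabba => aaba => aaa
  | baba => baa => ε
  | bba => aa
  | baaab => ab => a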